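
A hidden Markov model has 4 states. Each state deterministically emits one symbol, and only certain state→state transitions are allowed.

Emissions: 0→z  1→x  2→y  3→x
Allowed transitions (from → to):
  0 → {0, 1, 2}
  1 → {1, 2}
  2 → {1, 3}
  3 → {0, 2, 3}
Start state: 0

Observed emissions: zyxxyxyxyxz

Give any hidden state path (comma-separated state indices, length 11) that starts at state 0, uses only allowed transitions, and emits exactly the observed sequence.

0,2,1,1,2,1,2,1,2,3,0

  [0] z  {0}  => 0  start
  [1] y  {2}  => 2  0->2 ok
  [2] x  {1,3}  => 1  2->1 ok
  [3] x  {1,3}  => 1  1->1 ok
  [4] y  {2}  => 2  1->2 ok
  [5] x  {1,3}  => 1  2->1 ok
  [6] y  {2}  => 2  1->2 ok
  [7] x  {1,3}  => 1  2->1 ok
  [8] y  {2}  => 2  1->2 ok
  [9] x  {1,3}  => 3  2->3 ok
  [10] z  {0}  => 0  3->0 ok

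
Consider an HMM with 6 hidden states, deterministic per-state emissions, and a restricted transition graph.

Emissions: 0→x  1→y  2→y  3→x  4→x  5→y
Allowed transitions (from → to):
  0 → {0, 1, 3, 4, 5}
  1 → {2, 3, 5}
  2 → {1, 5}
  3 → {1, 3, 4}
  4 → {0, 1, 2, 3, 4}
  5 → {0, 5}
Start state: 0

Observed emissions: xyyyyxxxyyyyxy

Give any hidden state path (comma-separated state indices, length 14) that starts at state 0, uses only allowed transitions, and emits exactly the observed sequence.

  pos 0: x in {0,3,4}, choose 0; start
  pos 1: y in {1,2,5}, choose 1; 0->1 ok
  pos 2: y in {1,2,5}, choose 2; 1->2 ok
  pos 3: y in {1,2,5}, choose 1; 2->1 ok
  pos 4: y in {1,2,5}, choose 5; 1->5 ok
  pos 5: x in {0,3,4}, choose 0; 5->0 ok
  pos 6: x in {0,3,4}, choose 4; 0->4 ok
  pos 7: x in {0,3,4}, choose 0; 4->0 ok
  pos 8: y in {1,2,5}, choose 1; 0->1 ok
  pos 9: y in {1,2,5}, choose 2; 1->2 ok
  pos 10: y in {1,2,5}, choose 5; 2->5 ok
  pos 11: y in {1,2,5}, choose 5; 5->5 ok
  pos 12: x in {0,3,4}, choose 0; 5->0 ok
  pos 13: y in {1,2,5}, choose 5; 0->5 ok

0,1,2,1,5,0,4,0,1,2,5,5,0,5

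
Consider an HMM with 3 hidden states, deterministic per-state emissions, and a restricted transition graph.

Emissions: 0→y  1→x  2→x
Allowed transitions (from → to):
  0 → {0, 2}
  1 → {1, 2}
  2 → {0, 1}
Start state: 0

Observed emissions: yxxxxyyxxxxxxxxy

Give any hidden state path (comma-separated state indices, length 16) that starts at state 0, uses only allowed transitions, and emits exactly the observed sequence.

  pos 0: y in {0}, choose 0; start
  pos 1: x in {1,2}, choose 2; 0->2 ok
  pos 2: x in {1,2}, choose 1; 2->1 ok
  pos 3: x in {1,2}, choose 1; 1->1 ok
  pos 4: x in {1,2}, choose 2; 1->2 ok
  pos 5: y in {0}, choose 0; 2->0 ok
  pos 6: y in {0}, choose 0; 0->0 ok
  pos 7: x in {1,2}, choose 2; 0->2 ok
  pos 8: x in {1,2}, choose 1; 2->1 ok
  pos 9: x in {1,2}, choose 2; 1->2 ok
  pos 10: x in {1,2}, choose 1; 2->1 ok
  pos 11: x in {1,2}, choose 2; 1->2 ok
  pos 12: x in {1,2}, choose 1; 2->1 ok
  pos 13: x in {1,2}, choose 1; 1->1 ok
  pos 14: x in {1,2}, choose 2; 1->2 ok
  pos 15: y in {0}, choose 0; 2->0 ok

0,2,1,1,2,0,0,2,1,2,1,2,1,1,2,0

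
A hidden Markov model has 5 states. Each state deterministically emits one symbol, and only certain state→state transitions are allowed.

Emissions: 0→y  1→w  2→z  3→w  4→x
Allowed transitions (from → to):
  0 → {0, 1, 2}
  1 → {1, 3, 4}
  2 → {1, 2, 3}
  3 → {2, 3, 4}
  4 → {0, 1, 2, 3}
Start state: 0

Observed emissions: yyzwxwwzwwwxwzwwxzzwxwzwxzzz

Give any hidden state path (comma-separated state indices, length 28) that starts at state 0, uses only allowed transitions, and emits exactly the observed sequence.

  [0] y  {0}  => 0  start
  [1] y  {0}  => 0  0->0 ok
  [2] z  {2}  => 2  0->2 ok
  [3] w  {1,3}  => 1  2->1 ok
  [4] x  {4}  => 4  1->4 ok
  [5] w  {1,3}  => 1  4->1 ok
  [6] w  {1,3}  => 3  1->3 ok
  [7] z  {2}  => 2  3->2 ok
  [8] w  {1,3}  => 1  2->1 ok
  [9] w  {1,3}  => 3  1->3 ok
  [10] w  {1,3}  => 3  3->3 ok
  [11] x  {4}  => 4  3->4 ok
  [12] w  {1,3}  => 3  4->3 ok
  [13] z  {2}  => 2  3->2 ok
  [14] w  {1,3}  => 3  2->3 ok
  [15] w  {1,3}  => 3  3->3 ok
  [16] x  {4}  => 4  3->4 ok
  [17] z  {2}  => 2  4->2 ok
  [18] z  {2}  => 2  2->2 ok
  [19] w  {1,3}  => 1  2->1 ok
  [20] x  {4}  => 4  1->4 ok
  [21] w  {1,3}  => 3  4->3 ok
  [22] z  {2}  => 2  3->2 ok
  [23] w  {1,3}  => 3  2->3 ok
  [24] x  {4}  => 4  3->4 ok
  [25] z  {2}  => 2  4->2 ok
  [26] z  {2}  => 2  2->2 ok
  [27] z  {2}  => 2  2->2 ok

0,0,2,1,4,1,3,2,1,3,3,4,3,2,3,3,4,2,2,1,4,3,2,3,4,2,2,2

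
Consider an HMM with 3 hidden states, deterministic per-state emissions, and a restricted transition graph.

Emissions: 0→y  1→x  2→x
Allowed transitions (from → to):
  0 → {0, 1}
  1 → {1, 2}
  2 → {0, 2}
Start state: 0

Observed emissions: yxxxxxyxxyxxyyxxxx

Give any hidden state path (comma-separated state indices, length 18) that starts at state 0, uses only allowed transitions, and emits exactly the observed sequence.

0,1,1,1,1,2,0,1,2,0,1,2,0,0,1,1,2,2

  [0] y  {0}  => 0  start
  [1] x  {1,2}  => 1  0->1 ok
  [2] x  {1,2}  => 1  1->1 ok
  [3] x  {1,2}  => 1  1->1 ok
  [4] x  {1,2}  => 1  1->1 ok
  [5] x  {1,2}  => 2  1->2 ok
  [6] y  {0}  => 0  2->0 ok
  [7] x  {1,2}  => 1  0->1 ok
  [8] x  {1,2}  => 2  1->2 ok
  [9] y  {0}  => 0  2->0 ok
  [10] x  {1,2}  => 1  0->1 ok
  [11] x  {1,2}  => 2  1->2 ok
  [12] y  {0}  => 0  2->0 ok
  [13] y  {0}  => 0  0->0 ok
  [14] x  {1,2}  => 1  0->1 ok
  [15] x  {1,2}  => 1  1->1 ok
  [16] x  {1,2}  => 2  1->2 ok
  [17] x  {1,2}  => 2  2->2 ok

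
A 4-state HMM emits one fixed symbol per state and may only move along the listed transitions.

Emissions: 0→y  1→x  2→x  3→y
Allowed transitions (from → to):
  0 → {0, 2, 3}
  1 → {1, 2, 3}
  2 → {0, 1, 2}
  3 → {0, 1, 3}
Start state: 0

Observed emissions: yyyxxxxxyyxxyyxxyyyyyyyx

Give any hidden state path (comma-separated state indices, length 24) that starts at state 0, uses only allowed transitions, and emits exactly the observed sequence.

0,0,0,2,2,2,2,1,3,3,1,2,0,3,1,1,3,3,0,0,3,3,0,2

  pos 0: y in {0,3}, choose 0; start
  pos 1: y in {0,3}, choose 0; 0->0 ok
  pos 2: y in {0,3}, choose 0; 0->0 ok
  pos 3: x in {1,2}, choose 2; 0->2 ok
  pos 4: x in {1,2}, choose 2; 2->2 ok
  pos 5: x in {1,2}, choose 2; 2->2 ok
  pos 6: x in {1,2}, choose 2; 2->2 ok
  pos 7: x in {1,2}, choose 1; 2->1 ok
  pos 8: y in {0,3}, choose 3; 1->3 ok
  pos 9: y in {0,3}, choose 3; 3->3 ok
  pos 10: x in {1,2}, choose 1; 3->1 ok
  pos 11: x in {1,2}, choose 2; 1->2 ok
  pos 12: y in {0,3}, choose 0; 2->0 ok
  pos 13: y in {0,3}, choose 3; 0->3 ok
  pos 14: x in {1,2}, choose 1; 3->1 ok
  pos 15: x in {1,2}, choose 1; 1->1 ok
  pos 16: y in {0,3}, choose 3; 1->3 ok
  pos 17: y in {0,3}, choose 3; 3->3 ok
  pos 18: y in {0,3}, choose 0; 3->0 ok
  pos 19: y in {0,3}, choose 0; 0->0 ok
  pos 20: y in {0,3}, choose 3; 0->3 ok
  pos 21: y in {0,3}, choose 3; 3->3 ok
  pos 22: y in {0,3}, choose 0; 3->0 ok
  pos 23: x in {1,2}, choose 2; 0->2 ok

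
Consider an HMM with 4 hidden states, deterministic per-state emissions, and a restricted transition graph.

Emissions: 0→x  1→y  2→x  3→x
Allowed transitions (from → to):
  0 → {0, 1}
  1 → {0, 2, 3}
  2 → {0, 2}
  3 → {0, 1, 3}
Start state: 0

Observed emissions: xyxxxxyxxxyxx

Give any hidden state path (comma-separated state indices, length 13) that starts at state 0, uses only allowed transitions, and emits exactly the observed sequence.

0,1,2,2,2,0,1,3,3,3,1,0,0

  0: obs=x cand={0,2,3} pick 0 [start]
  1: obs=y cand={1} pick 1 [0->1 ok]
  2: obs=x cand={0,2,3} pick 2 [1->2 ok]
  3: obs=x cand={0,2,3} pick 2 [2->2 ok]
  4: obs=x cand={0,2,3} pick 2 [2->2 ok]
  5: obs=x cand={0,2,3} pick 0 [2->0 ok]
  6: obs=y cand={1} pick 1 [0->1 ok]
  7: obs=x cand={0,2,3} pick 3 [1->3 ok]
  8: obs=x cand={0,2,3} pick 3 [3->3 ok]
  9: obs=x cand={0,2,3} pick 3 [3->3 ok]
  10: obs=y cand={1} pick 1 [3->1 ok]
  11: obs=x cand={0,2,3} pick 0 [1->0 ok]
  12: obs=x cand={0,2,3} pick 0 [0->0 ok]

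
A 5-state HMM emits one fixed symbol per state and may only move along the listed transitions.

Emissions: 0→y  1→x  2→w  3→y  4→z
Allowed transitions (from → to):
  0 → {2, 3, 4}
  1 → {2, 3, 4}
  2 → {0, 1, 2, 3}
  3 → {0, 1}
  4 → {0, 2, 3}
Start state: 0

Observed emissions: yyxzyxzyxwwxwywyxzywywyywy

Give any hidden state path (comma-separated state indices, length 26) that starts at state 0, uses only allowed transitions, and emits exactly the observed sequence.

0,3,1,4,3,1,4,3,1,2,2,1,2,0,2,3,1,4,0,2,0,2,3,0,2,0

  [0] y  {0,3}  => 0  start
  [1] y  {0,3}  => 3  0->3 ok
  [2] x  {1}  => 1  3->1 ok
  [3] z  {4}  => 4  1->4 ok
  [4] y  {0,3}  => 3  4->3 ok
  [5] x  {1}  => 1  3->1 ok
  [6] z  {4}  => 4  1->4 ok
  [7] y  {0,3}  => 3  4->3 ok
  [8] x  {1}  => 1  3->1 ok
  [9] w  {2}  => 2  1->2 ok
  [10] w  {2}  => 2  2->2 ok
  [11] x  {1}  => 1  2->1 ok
  [12] w  {2}  => 2  1->2 ok
  [13] y  {0,3}  => 0  2->0 ok
  [14] w  {2}  => 2  0->2 ok
  [15] y  {0,3}  => 3  2->3 ok
  [16] x  {1}  => 1  3->1 ok
  [17] z  {4}  => 4  1->4 ok
  [18] y  {0,3}  => 0  4->0 ok
  [19] w  {2}  => 2  0->2 ok
  [20] y  {0,3}  => 0  2->0 ok
  [21] w  {2}  => 2  0->2 ok
  [22] y  {0,3}  => 3  2->3 ok
  [23] y  {0,3}  => 0  3->0 ok
  [24] w  {2}  => 2  0->2 ok
  [25] y  {0,3}  => 0  2->0 ok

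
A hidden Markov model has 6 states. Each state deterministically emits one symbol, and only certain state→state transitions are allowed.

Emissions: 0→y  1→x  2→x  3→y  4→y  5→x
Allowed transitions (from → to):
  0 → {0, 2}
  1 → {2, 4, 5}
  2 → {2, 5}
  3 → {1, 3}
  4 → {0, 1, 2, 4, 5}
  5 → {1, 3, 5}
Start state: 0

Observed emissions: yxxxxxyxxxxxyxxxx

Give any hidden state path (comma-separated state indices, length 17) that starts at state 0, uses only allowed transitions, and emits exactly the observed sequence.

0,2,5,1,5,1,4,2,2,2,2,5,3,1,2,2,2

  0: obs=y cand={0,3,4} pick 0 [start]
  1: obs=x cand={1,2,5} pick 2 [0->2 ok]
  2: obs=x cand={1,2,5} pick 5 [2->5 ok]
  3: obs=x cand={1,2,5} pick 1 [5->1 ok]
  4: obs=x cand={1,2,5} pick 5 [1->5 ok]
  5: obs=x cand={1,2,5} pick 1 [5->1 ok]
  6: obs=y cand={0,3,4} pick 4 [1->4 ok]
  7: obs=x cand={1,2,5} pick 2 [4->2 ok]
  8: obs=x cand={1,2,5} pick 2 [2->2 ok]
  9: obs=x cand={1,2,5} pick 2 [2->2 ok]
  10: obs=x cand={1,2,5} pick 2 [2->2 ok]
  11: obs=x cand={1,2,5} pick 5 [2->5 ok]
  12: obs=y cand={0,3,4} pick 3 [5->3 ok]
  13: obs=x cand={1,2,5} pick 1 [3->1 ok]
  14: obs=x cand={1,2,5} pick 2 [1->2 ok]
  15: obs=x cand={1,2,5} pick 2 [2->2 ok]
  16: obs=x cand={1,2,5} pick 2 [2->2 ok]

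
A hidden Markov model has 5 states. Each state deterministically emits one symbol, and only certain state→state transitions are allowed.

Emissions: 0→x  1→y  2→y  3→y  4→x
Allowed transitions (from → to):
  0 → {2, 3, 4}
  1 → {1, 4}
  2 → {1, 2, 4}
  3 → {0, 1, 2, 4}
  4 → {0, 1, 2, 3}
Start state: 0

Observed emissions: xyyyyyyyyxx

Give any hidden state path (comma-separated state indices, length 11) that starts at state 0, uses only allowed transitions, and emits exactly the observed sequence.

  pos 0: x in {0,4}, choose 0; start
  pos 1: y in {1,2,3}, choose 2; 0->2 ok
  pos 2: y in {1,2,3}, choose 2; 2->2 ok
  pos 3: y in {1,2,3}, choose 2; 2->2 ok
  pos 4: y in {1,2,3}, choose 1; 2->1 ok
  pos 5: y in {1,2,3}, choose 1; 1->1 ok
  pos 6: y in {1,2,3}, choose 1; 1->1 ok
  pos 7: y in {1,2,3}, choose 1; 1->1 ok
  pos 8: y in {1,2,3}, choose 1; 1->1 ok
  pos 9: x in {0,4}, choose 4; 1->4 ok
  pos 10: x in {0,4}, choose 0; 4->0 ok

0,2,2,2,1,1,1,1,1,4,0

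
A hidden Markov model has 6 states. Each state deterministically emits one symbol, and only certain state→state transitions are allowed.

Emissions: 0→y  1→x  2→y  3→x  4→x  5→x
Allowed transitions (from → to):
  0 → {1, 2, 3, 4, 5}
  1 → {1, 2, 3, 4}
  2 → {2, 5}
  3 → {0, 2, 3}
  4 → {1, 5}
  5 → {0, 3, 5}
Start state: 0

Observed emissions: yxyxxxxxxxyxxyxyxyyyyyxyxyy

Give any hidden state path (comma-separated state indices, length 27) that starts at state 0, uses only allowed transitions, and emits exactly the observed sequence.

0,5,0,4,1,1,1,4,5,5,0,5,5,0,3,0,3,2,2,2,2,2,5,0,3,0,2

  0: obs=y cand={0,2} pick 0 [start]
  1: obs=x cand={1,3,4,5} pick 5 [0->5 ok]
  2: obs=y cand={0,2} pick 0 [5->0 ok]
  3: obs=x cand={1,3,4,5} pick 4 [0->4 ok]
  4: obs=x cand={1,3,4,5} pick 1 [4->1 ok]
  5: obs=x cand={1,3,4,5} pick 1 [1->1 ok]
  6: obs=x cand={1,3,4,5} pick 1 [1->1 ok]
  7: obs=x cand={1,3,4,5} pick 4 [1->4 ok]
  8: obs=x cand={1,3,4,5} pick 5 [4->5 ok]
  9: obs=x cand={1,3,4,5} pick 5 [5->5 ok]
  10: obs=y cand={0,2} pick 0 [5->0 ok]
  11: obs=x cand={1,3,4,5} pick 5 [0->5 ok]
  12: obs=x cand={1,3,4,5} pick 5 [5->5 ok]
  13: obs=y cand={0,2} pick 0 [5->0 ok]
  14: obs=x cand={1,3,4,5} pick 3 [0->3 ok]
  15: obs=y cand={0,2} pick 0 [3->0 ok]
  16: obs=x cand={1,3,4,5} pick 3 [0->3 ok]
  17: obs=y cand={0,2} pick 2 [3->2 ok]
  18: obs=y cand={0,2} pick 2 [2->2 ok]
  19: obs=y cand={0,2} pick 2 [2->2 ok]
  20: obs=y cand={0,2} pick 2 [2->2 ok]
  21: obs=y cand={0,2} pick 2 [2->2 ok]
  22: obs=x cand={1,3,4,5} pick 5 [2->5 ok]
  23: obs=y cand={0,2} pick 0 [5->0 ok]
  24: obs=x cand={1,3,4,5} pick 3 [0->3 ok]
  25: obs=y cand={0,2} pick 0 [3->0 ok]
  26: obs=y cand={0,2} pick 2 [0->2 ok]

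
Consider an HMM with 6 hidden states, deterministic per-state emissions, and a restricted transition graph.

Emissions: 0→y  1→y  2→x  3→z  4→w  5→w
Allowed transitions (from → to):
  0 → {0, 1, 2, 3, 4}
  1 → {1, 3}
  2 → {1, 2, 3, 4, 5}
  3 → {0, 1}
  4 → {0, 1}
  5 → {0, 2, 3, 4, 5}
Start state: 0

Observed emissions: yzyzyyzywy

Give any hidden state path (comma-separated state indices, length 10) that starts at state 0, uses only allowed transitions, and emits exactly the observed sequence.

  t0 'y' -> {0,1}, take 0 (start)
  t1 'z' -> {3}, take 3 (0->3 ok)
  t2 'y' -> {0,1}, take 0 (3->0 ok)
  t3 'z' -> {3}, take 3 (0->3 ok)
  t4 'y' -> {0,1}, take 1 (3->1 ok)
  t5 'y' -> {0,1}, take 1 (1->1 ok)
  t6 'z' -> {3}, take 3 (1->3 ok)
  t7 'y' -> {0,1}, take 0 (3->0 ok)
  t8 'w' -> {4,5}, take 4 (0->4 ok)
  t9 'y' -> {0,1}, take 0 (4->0 ok)

0,3,0,3,1,1,3,0,4,0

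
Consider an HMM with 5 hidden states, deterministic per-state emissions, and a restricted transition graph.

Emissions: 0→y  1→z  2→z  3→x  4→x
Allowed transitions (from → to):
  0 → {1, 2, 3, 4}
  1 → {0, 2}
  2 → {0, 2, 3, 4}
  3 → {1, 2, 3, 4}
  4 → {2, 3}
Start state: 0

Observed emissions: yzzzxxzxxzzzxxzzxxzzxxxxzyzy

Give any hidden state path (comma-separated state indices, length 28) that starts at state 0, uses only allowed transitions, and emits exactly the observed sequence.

  pos 0: y in {0}, choose 0; start
  pos 1: z in {1,2}, choose 1; 0->1 ok
  pos 2: z in {1,2}, choose 2; 1->2 ok
  pos 3: z in {1,2}, choose 2; 2->2 ok
  pos 4: x in {3,4}, choose 3; 2->3 ok
  pos 5: x in {3,4}, choose 4; 3->4 ok
  pos 6: z in {1,2}, choose 2; 4->2 ok
  pos 7: x in {3,4}, choose 3; 2->3 ok
  pos 8: x in {3,4}, choose 4; 3->4 ok
  pos 9: z in {1,2}, choose 2; 4->2 ok
  pos 10: z in {1,2}, choose 2; 2->2 ok
  pos 11: z in {1,2}, choose 2; 2->2 ok
  pos 12: x in {3,4}, choose 4; 2->4 ok
  pos 13: x in {3,4}, choose 3; 4->3 ok
  pos 14: z in {1,2}, choose 1; 3->1 ok
  pos 15: z in {1,2}, choose 2; 1->2 ok
  pos 16: x in {3,4}, choose 3; 2->3 ok
  pos 17: x in {3,4}, choose 3; 3->3 ok
  pos 18: z in {1,2}, choose 2; 3->2 ok
  pos 19: z in {1,2}, choose 2; 2->2 ok
  pos 20: x in {3,4}, choose 4; 2->4 ok
  pos 21: x in {3,4}, choose 3; 4->3 ok
  pos 22: x in {3,4}, choose 3; 3->3 ok
  pos 23: x in {3,4}, choose 3; 3->3 ok
  pos 24: z in {1,2}, choose 1; 3->1 ok
  pos 25: y in {0}, choose 0; 1->0 ok
  pos 26: z in {1,2}, choose 1; 0->1 ok
  pos 27: y in {0}, choose 0; 1->0 ok

0,1,2,2,3,4,2,3,4,2,2,2,4,3,1,2,3,3,2,2,4,3,3,3,1,0,1,0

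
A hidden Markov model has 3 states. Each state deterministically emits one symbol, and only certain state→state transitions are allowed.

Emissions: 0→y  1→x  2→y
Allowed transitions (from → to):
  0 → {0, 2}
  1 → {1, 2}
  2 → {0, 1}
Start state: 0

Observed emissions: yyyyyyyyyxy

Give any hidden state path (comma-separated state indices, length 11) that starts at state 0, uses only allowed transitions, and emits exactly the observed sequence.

0,2,0,2,0,2,0,0,2,1,2

  pos 0: y in {0,2}, choose 0; start
  pos 1: y in {0,2}, choose 2; 0->2 ok
  pos 2: y in {0,2}, choose 0; 2->0 ok
  pos 3: y in {0,2}, choose 2; 0->2 ok
  pos 4: y in {0,2}, choose 0; 2->0 ok
  pos 5: y in {0,2}, choose 2; 0->2 ok
  pos 6: y in {0,2}, choose 0; 2->0 ok
  pos 7: y in {0,2}, choose 0; 0->0 ok
  pos 8: y in {0,2}, choose 2; 0->2 ok
  pos 9: x in {1}, choose 1; 2->1 ok
  pos 10: y in {0,2}, choose 2; 1->2 ok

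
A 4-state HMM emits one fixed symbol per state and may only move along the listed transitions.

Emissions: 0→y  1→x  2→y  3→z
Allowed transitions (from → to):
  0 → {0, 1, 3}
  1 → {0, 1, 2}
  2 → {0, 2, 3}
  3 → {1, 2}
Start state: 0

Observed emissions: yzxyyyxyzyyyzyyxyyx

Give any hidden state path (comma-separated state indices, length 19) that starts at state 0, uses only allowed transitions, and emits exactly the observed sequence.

0,3,1,2,2,0,1,0,3,2,0,0,3,2,0,1,2,0,1

  0: obs=y cand={0,2} pick 0 [start]
  1: obs=z cand={3} pick 3 [0->3 ok]
  2: obs=x cand={1} pick 1 [3->1 ok]
  3: obs=y cand={0,2} pick 2 [1->2 ok]
  4: obs=y cand={0,2} pick 2 [2->2 ok]
  5: obs=y cand={0,2} pick 0 [2->0 ok]
  6: obs=x cand={1} pick 1 [0->1 ok]
  7: obs=y cand={0,2} pick 0 [1->0 ok]
  8: obs=z cand={3} pick 3 [0->3 ok]
  9: obs=y cand={0,2} pick 2 [3->2 ok]
  10: obs=y cand={0,2} pick 0 [2->0 ok]
  11: obs=y cand={0,2} pick 0 [0->0 ok]
  12: obs=z cand={3} pick 3 [0->3 ok]
  13: obs=y cand={0,2} pick 2 [3->2 ok]
  14: obs=y cand={0,2} pick 0 [2->0 ok]
  15: obs=x cand={1} pick 1 [0->1 ok]
  16: obs=y cand={0,2} pick 2 [1->2 ok]
  17: obs=y cand={0,2} pick 0 [2->0 ok]
  18: obs=x cand={1} pick 1 [0->1 ok]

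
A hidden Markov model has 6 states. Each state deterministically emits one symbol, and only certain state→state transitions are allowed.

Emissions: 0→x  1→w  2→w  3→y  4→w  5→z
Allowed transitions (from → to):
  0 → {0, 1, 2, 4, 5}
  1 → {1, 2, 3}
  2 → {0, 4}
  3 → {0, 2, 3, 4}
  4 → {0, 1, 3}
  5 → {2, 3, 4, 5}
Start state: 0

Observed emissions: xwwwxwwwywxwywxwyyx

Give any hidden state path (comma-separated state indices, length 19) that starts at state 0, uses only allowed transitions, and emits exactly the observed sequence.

  t0 'x' -> {0}, take 0 (start)
  t1 'w' -> {1,2,4}, take 1 (0->1 ok)
  t2 'w' -> {1,2,4}, take 2 (1->2 ok)
  t3 'w' -> {1,2,4}, take 4 (2->4 ok)
  t4 'x' -> {0}, take 0 (4->0 ok)
  t5 'w' -> {1,2,4}, take 4 (0->4 ok)
  t6 'w' -> {1,2,4}, take 1 (4->1 ok)
  t7 'w' -> {1,2,4}, take 1 (1->1 ok)
  t8 'y' -> {3}, take 3 (1->3 ok)
  t9 'w' -> {1,2,4}, take 2 (3->2 ok)
  t10 'x' -> {0}, take 0 (2->0 ok)
  t11 'w' -> {1,2,4}, take 1 (0->1 ok)
  t12 'y' -> {3}, take 3 (1->3 ok)
  t13 'w' -> {1,2,4}, take 4 (3->4 ok)
  t14 'x' -> {0}, take 0 (4->0 ok)
  t15 'w' -> {1,2,4}, take 4 (0->4 ok)
  t16 'y' -> {3}, take 3 (4->3 ok)
  t17 'y' -> {3}, take 3 (3->3 ok)
  t18 'x' -> {0}, take 0 (3->0 ok)

0,1,2,4,0,4,1,1,3,2,0,1,3,4,0,4,3,3,0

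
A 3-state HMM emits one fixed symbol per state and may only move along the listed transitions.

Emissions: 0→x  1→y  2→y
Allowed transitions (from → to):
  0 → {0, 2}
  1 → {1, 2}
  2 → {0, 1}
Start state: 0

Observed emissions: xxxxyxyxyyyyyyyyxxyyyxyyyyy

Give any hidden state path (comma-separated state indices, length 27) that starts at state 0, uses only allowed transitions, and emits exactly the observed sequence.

0,0,0,0,2,0,2,0,2,1,1,1,1,1,1,2,0,0,2,1,2,0,2,1,1,2,1

  0: obs=x cand={0} pick 0 [start]
  1: obs=x cand={0} pick 0 [0->0 ok]
  2: obs=x cand={0} pick 0 [0->0 ok]
  3: obs=x cand={0} pick 0 [0->0 ok]
  4: obs=y cand={1,2} pick 2 [0->2 ok]
  5: obs=x cand={0} pick 0 [2->0 ok]
  6: obs=y cand={1,2} pick 2 [0->2 ok]
  7: obs=x cand={0} pick 0 [2->0 ok]
  8: obs=y cand={1,2} pick 2 [0->2 ok]
  9: obs=y cand={1,2} pick 1 [2->1 ok]
  10: obs=y cand={1,2} pick 1 [1->1 ok]
  11: obs=y cand={1,2} pick 1 [1->1 ok]
  12: obs=y cand={1,2} pick 1 [1->1 ok]
  13: obs=y cand={1,2} pick 1 [1->1 ok]
  14: obs=y cand={1,2} pick 1 [1->1 ok]
  15: obs=y cand={1,2} pick 2 [1->2 ok]
  16: obs=x cand={0} pick 0 [2->0 ok]
  17: obs=x cand={0} pick 0 [0->0 ok]
  18: obs=y cand={1,2} pick 2 [0->2 ok]
  19: obs=y cand={1,2} pick 1 [2->1 ok]
  20: obs=y cand={1,2} pick 2 [1->2 ok]
  21: obs=x cand={0} pick 0 [2->0 ok]
  22: obs=y cand={1,2} pick 2 [0->2 ok]
  23: obs=y cand={1,2} pick 1 [2->1 ok]
  24: obs=y cand={1,2} pick 1 [1->1 ok]
  25: obs=y cand={1,2} pick 2 [1->2 ok]
  26: obs=y cand={1,2} pick 1 [2->1 ok]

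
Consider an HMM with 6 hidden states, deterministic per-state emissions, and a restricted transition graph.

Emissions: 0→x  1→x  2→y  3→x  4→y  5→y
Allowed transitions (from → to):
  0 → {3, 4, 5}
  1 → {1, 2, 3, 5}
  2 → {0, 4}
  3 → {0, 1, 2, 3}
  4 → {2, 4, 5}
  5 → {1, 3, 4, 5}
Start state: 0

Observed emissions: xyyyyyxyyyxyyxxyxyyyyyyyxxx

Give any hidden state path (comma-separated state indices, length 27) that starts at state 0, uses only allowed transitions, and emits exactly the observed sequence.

  [0] x  {0,1,3}  => 0  start
  [1] y  {2,4,5}  => 5  0->5 ok
  [2] y  {2,4,5}  => 4  5->4 ok
  [3] y  {2,4,5}  => 4  4->4 ok
  [4] y  {2,4,5}  => 5  4->5 ok
  [5] y  {2,4,5}  => 5  5->5 ok
  [6] x  {0,1,3}  => 1  5->1 ok
  [7] y  {2,4,5}  => 5  1->5 ok
  [8] y  {2,4,5}  => 4  5->4 ok
  [9] y  {2,4,5}  => 2  4->2 ok
  [10] x  {0,1,3}  => 0  2->0 ok
  [11] y  {2,4,5}  => 4  0->4 ok
  [12] y  {2,4,5}  => 5  4->5 ok
  [13] x  {0,1,3}  => 1  5->1 ok
  [14] x  {0,1,3}  => 3  1->3 ok
  [15] y  {2,4,5}  => 2  3->2 ok
  [16] x  {0,1,3}  => 0  2->0 ok
  [17] y  {2,4,5}  => 4  0->4 ok
  [18] y  {2,4,5}  => 4  4->4 ok
  [19] y  {2,4,5}  => 4  4->4 ok
  [20] y  {2,4,5}  => 4  4->4 ok
  [21] y  {2,4,5}  => 5  4->5 ok
  [22] y  {2,4,5}  => 4  5->4 ok
  [23] y  {2,4,5}  => 5  4->5 ok
  [24] x  {0,1,3}  => 1  5->1 ok
  [25] x  {0,1,3}  => 1  1->1 ok
  [26] x  {0,1,3}  => 3  1->3 ok

0,5,4,4,5,5,1,5,4,2,0,4,5,1,3,2,0,4,4,4,4,5,4,5,1,1,3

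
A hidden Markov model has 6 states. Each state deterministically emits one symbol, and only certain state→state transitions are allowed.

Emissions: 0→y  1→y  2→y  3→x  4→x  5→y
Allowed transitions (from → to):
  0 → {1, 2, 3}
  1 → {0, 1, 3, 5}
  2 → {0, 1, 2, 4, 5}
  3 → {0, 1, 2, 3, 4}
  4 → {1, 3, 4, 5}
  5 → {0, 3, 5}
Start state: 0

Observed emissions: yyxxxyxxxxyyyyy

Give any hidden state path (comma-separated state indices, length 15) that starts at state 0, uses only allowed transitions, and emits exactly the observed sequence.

  0: obs=y cand={0,1,2,5} pick 0 [start]
  1: obs=y cand={0,1,2,5} pick 1 [0->1 ok]
  2: obs=x cand={3,4} pick 3 [1->3 ok]
  3: obs=x cand={3,4} pick 4 [3->4 ok]
  4: obs=x cand={3,4} pick 4 [4->4 ok]
  5: obs=y cand={0,1,2,5} pick 1 [4->1 ok]
  6: obs=x cand={3,4} pick 3 [1->3 ok]
  7: obs=x cand={3,4} pick 4 [3->4 ok]
  8: obs=x cand={3,4} pick 4 [4->4 ok]
  9: obs=x cand={3,4} pick 4 [4->4 ok]
  10: obs=y cand={0,1,2,5} pick 1 [4->1 ok]
  11: obs=y cand={0,1,2,5} pick 1 [1->1 ok]
  12: obs=y cand={0,1,2,5} pick 1 [1->1 ok]
  13: obs=y cand={0,1,2,5} pick 0 [1->0 ok]
  14: obs=y cand={0,1,2,5} pick 2 [0->2 ok]

0,1,3,4,4,1,3,4,4,4,1,1,1,0,2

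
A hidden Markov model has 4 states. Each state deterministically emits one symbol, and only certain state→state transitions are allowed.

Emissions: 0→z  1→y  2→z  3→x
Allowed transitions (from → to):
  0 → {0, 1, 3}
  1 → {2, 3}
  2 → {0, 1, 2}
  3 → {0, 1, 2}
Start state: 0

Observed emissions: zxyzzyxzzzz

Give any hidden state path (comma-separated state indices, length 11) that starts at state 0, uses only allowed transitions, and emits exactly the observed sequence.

0,3,1,2,0,1,3,2,2,0,0

  0: obs=z cand={0,2} pick 0 [start]
  1: obs=x cand={3} pick 3 [0->3 ok]
  2: obs=y cand={1} pick 1 [3->1 ok]
  3: obs=z cand={0,2} pick 2 [1->2 ok]
  4: obs=z cand={0,2} pick 0 [2->0 ok]
  5: obs=y cand={1} pick 1 [0->1 ok]
  6: obs=x cand={3} pick 3 [1->3 ok]
  7: obs=z cand={0,2} pick 2 [3->2 ok]
  8: obs=z cand={0,2} pick 2 [2->2 ok]
  9: obs=z cand={0,2} pick 0 [2->0 ok]
  10: obs=z cand={0,2} pick 0 [0->0 ok]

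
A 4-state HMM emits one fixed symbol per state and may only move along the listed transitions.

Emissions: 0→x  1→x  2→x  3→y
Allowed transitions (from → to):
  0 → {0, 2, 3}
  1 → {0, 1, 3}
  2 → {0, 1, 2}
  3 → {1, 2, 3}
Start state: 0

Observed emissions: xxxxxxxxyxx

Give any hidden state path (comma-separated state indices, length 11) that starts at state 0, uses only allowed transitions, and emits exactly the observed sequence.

  0: obs=x cand={0,1,2} pick 0 [start]
  1: obs=x cand={0,1,2} pick 2 [0->2 ok]
  2: obs=x cand={0,1,2} pick 1 [2->1 ok]
  3: obs=x cand={0,1,2} pick 1 [1->1 ok]
  4: obs=x cand={0,1,2} pick 0 [1->0 ok]
  5: obs=x cand={0,1,2} pick 2 [0->2 ok]
  6: obs=x cand={0,1,2} pick 1 [2->1 ok]
  7: obs=x cand={0,1,2} pick 1 [1->1 ok]
  8: obs=y cand={3} pick 3 [1->3 ok]
  9: obs=x cand={0,1,2} pick 1 [3->1 ok]
  10: obs=x cand={0,1,2} pick 0 [1->0 ok]

0,2,1,1,0,2,1,1,3,1,0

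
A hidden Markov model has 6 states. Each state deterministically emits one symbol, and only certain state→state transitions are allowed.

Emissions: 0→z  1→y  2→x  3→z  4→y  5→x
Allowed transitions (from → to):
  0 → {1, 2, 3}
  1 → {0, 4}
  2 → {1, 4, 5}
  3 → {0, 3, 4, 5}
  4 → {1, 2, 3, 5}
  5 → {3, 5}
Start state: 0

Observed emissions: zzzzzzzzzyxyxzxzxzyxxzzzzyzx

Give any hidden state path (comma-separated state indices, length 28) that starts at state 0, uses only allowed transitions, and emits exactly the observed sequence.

0,3,3,0,3,3,0,3,3,4,2,4,5,3,5,3,5,3,4,2,5,3,0,3,0,1,0,2

  0: obs=z cand={0,3} pick 0 [start]
  1: obs=z cand={0,3} pick 3 [0->3 ok]
  2: obs=z cand={0,3} pick 3 [3->3 ok]
  3: obs=z cand={0,3} pick 0 [3->0 ok]
  4: obs=z cand={0,3} pick 3 [0->3 ok]
  5: obs=z cand={0,3} pick 3 [3->3 ok]
  6: obs=z cand={0,3} pick 0 [3->0 ok]
  7: obs=z cand={0,3} pick 3 [0->3 ok]
  8: obs=z cand={0,3} pick 3 [3->3 ok]
  9: obs=y cand={1,4} pick 4 [3->4 ok]
  10: obs=x cand={2,5} pick 2 [4->2 ok]
  11: obs=y cand={1,4} pick 4 [2->4 ok]
  12: obs=x cand={2,5} pick 5 [4->5 ok]
  13: obs=z cand={0,3} pick 3 [5->3 ok]
  14: obs=x cand={2,5} pick 5 [3->5 ok]
  15: obs=z cand={0,3} pick 3 [5->3 ok]
  16: obs=x cand={2,5} pick 5 [3->5 ok]
  17: obs=z cand={0,3} pick 3 [5->3 ok]
  18: obs=y cand={1,4} pick 4 [3->4 ok]
  19: obs=x cand={2,5} pick 2 [4->2 ok]
  20: obs=x cand={2,5} pick 5 [2->5 ok]
  21: obs=z cand={0,3} pick 3 [5->3 ok]
  22: obs=z cand={0,3} pick 0 [3->0 ok]
  23: obs=z cand={0,3} pick 3 [0->3 ok]
  24: obs=z cand={0,3} pick 0 [3->0 ok]
  25: obs=y cand={1,4} pick 1 [0->1 ok]
  26: obs=z cand={0,3} pick 0 [1->0 ok]
  27: obs=x cand={2,5} pick 2 [0->2 ok]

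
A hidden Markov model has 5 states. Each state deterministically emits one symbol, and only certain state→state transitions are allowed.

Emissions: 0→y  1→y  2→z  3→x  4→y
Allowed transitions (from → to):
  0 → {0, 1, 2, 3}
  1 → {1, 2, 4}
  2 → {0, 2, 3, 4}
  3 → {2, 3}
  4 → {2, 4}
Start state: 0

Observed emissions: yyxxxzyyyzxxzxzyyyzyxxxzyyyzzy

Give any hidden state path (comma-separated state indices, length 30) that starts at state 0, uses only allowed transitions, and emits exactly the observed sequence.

  t0 'y' -> {0,1,4}, take 0 (start)
  t1 'y' -> {0,1,4}, take 0 (0->0 ok)
  t2 'x' -> {3}, take 3 (0->3 ok)
  t3 'x' -> {3}, take 3 (3->3 ok)
  t4 'x' -> {3}, take 3 (3->3 ok)
  t5 'z' -> {2}, take 2 (3->2 ok)
  t6 'y' -> {0,1,4}, take 0 (2->0 ok)
  t7 'y' -> {0,1,4}, take 0 (0->0 ok)
  t8 'y' -> {0,1,4}, take 0 (0->0 ok)
  t9 'z' -> {2}, take 2 (0->2 ok)
  t10 'x' -> {3}, take 3 (2->3 ok)
  t11 'x' -> {3}, take 3 (3->3 ok)
  t12 'z' -> {2}, take 2 (3->2 ok)
  t13 'x' -> {3}, take 3 (2->3 ok)
  t14 'z' -> {2}, take 2 (3->2 ok)
  t15 'y' -> {0,1,4}, take 0 (2->0 ok)
  t16 'y' -> {0,1,4}, take 1 (0->1 ok)
  t17 'y' -> {0,1,4}, take 4 (1->4 ok)
  t18 'z' -> {2}, take 2 (4->2 ok)
  t19 'y' -> {0,1,4}, take 0 (2->0 ok)
  t20 'x' -> {3}, take 3 (0->3 ok)
  t21 'x' -> {3}, take 3 (3->3 ok)
  t22 'x' -> {3}, take 3 (3->3 ok)
  t23 'z' -> {2}, take 2 (3->2 ok)
  t24 'y' -> {0,1,4}, take 4 (2->4 ok)
  t25 'y' -> {0,1,4}, take 4 (4->4 ok)
  t26 'y' -> {0,1,4}, take 4 (4->4 ok)
  t27 'z' -> {2}, take 2 (4->2 ok)
  t28 'z' -> {2}, take 2 (2->2 ok)
  t29 'y' -> {0,1,4}, take 0 (2->0 ok)

0,0,3,3,3,2,0,0,0,2,3,3,2,3,2,0,1,4,2,0,3,3,3,2,4,4,4,2,2,0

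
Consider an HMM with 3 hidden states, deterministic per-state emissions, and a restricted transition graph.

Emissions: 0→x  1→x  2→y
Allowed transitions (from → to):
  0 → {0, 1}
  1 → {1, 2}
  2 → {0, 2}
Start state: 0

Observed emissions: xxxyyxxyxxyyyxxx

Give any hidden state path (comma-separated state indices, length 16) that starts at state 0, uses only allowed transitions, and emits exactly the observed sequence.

0,1,1,2,2,0,1,2,0,1,2,2,2,0,0,1

  pos 0: x in {0,1}, choose 0; start
  pos 1: x in {0,1}, choose 1; 0->1 ok
  pos 2: x in {0,1}, choose 1; 1->1 ok
  pos 3: y in {2}, choose 2; 1->2 ok
  pos 4: y in {2}, choose 2; 2->2 ok
  pos 5: x in {0,1}, choose 0; 2->0 ok
  pos 6: x in {0,1}, choose 1; 0->1 ok
  pos 7: y in {2}, choose 2; 1->2 ok
  pos 8: x in {0,1}, choose 0; 2->0 ok
  pos 9: x in {0,1}, choose 1; 0->1 ok
  pos 10: y in {2}, choose 2; 1->2 ok
  pos 11: y in {2}, choose 2; 2->2 ok
  pos 12: y in {2}, choose 2; 2->2 ok
  pos 13: x in {0,1}, choose 0; 2->0 ok
  pos 14: x in {0,1}, choose 0; 0->0 ok
  pos 15: x in {0,1}, choose 1; 0->1 ok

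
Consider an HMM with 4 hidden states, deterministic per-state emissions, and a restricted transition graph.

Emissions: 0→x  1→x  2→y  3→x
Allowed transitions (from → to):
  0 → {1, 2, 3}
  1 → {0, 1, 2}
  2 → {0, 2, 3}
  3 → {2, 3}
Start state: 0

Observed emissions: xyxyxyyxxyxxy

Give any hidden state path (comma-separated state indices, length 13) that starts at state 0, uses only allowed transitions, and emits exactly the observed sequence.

  pos 0: x in {0,1,3}, choose 0; start
  pos 1: y in {2}, choose 2; 0->2 ok
  pos 2: x in {0,1,3}, choose 0; 2->0 ok
  pos 3: y in {2}, choose 2; 0->2 ok
  pos 4: x in {0,1,3}, choose 0; 2->0 ok
  pos 5: y in {2}, choose 2; 0->2 ok
  pos 6: y in {2}, choose 2; 2->2 ok
  pos 7: x in {0,1,3}, choose 0; 2->0 ok
  pos 8: x in {0,1,3}, choose 3; 0->3 ok
  pos 9: y in {2}, choose 2; 3->2 ok
  pos 10: x in {0,1,3}, choose 0; 2->0 ok
  pos 11: x in {0,1,3}, choose 3; 0->3 ok
  pos 12: y in {2}, choose 2; 3->2 ok

0,2,0,2,0,2,2,0,3,2,0,3,2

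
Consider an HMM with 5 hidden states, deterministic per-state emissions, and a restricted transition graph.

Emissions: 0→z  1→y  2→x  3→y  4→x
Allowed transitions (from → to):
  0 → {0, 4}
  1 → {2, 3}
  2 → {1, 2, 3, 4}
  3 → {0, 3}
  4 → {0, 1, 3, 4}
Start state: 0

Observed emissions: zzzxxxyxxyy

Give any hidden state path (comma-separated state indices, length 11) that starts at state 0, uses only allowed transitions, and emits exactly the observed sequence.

0,0,0,4,4,4,1,2,4,1,3

  pos 0: z in {0}, choose 0; start
  pos 1: z in {0}, choose 0; 0->0 ok
  pos 2: z in {0}, choose 0; 0->0 ok
  pos 3: x in {2,4}, choose 4; 0->4 ok
  pos 4: x in {2,4}, choose 4; 4->4 ok
  pos 5: x in {2,4}, choose 4; 4->4 ok
  pos 6: y in {1,3}, choose 1; 4->1 ok
  pos 7: x in {2,4}, choose 2; 1->2 ok
  pos 8: x in {2,4}, choose 4; 2->4 ok
  pos 9: y in {1,3}, choose 1; 4->1 ok
  pos 10: y in {1,3}, choose 3; 1->3 ok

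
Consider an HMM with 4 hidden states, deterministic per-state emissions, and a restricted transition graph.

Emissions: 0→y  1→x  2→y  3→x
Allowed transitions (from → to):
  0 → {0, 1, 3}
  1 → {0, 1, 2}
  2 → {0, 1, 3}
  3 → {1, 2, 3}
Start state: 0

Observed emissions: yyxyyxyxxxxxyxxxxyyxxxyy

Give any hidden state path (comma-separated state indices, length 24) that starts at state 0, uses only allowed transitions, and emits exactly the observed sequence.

  pos 0: y in {0,2}, choose 0; start
  pos 1: y in {0,2}, choose 0; 0->0 ok
  pos 2: x in {1,3}, choose 1; 0->1 ok
  pos 3: y in {0,2}, choose 0; 1->0 ok
  pos 4: y in {0,2}, choose 0; 0->0 ok
  pos 5: x in {1,3}, choose 3; 0->3 ok
  pos 6: y in {0,2}, choose 2; 3->2 ok
  pos 7: x in {1,3}, choose 3; 2->3 ok
  pos 8: x in {1,3}, choose 3; 3->3 ok
  pos 9: x in {1,3}, choose 3; 3->3 ok
  pos 10: x in {1,3}, choose 1; 3->1 ok
  pos 11: x in {1,3}, choose 1; 1->1 ok
  pos 12: y in {0,2}, choose 0; 1->0 ok
  pos 13: x in {1,3}, choose 3; 0->3 ok
  pos 14: x in {1,3}, choose 3; 3->3 ok
  pos 15: x in {1,3}, choose 3; 3->3 ok
  pos 16: x in {1,3}, choose 1; 3->1 ok
  pos 17: y in {0,2}, choose 0; 1->0 ok
  pos 18: y in {0,2}, choose 0; 0->0 ok
  pos 19: x in {1,3}, choose 1; 0->1 ok
  pos 20: x in {1,3}, choose 1; 1->1 ok
  pos 21: x in {1,3}, choose 1; 1->1 ok
  pos 22: y in {0,2}, choose 2; 1->2 ok
  pos 23: y in {0,2}, choose 0; 2->0 ok

0,0,1,0,0,3,2,3,3,3,1,1,0,3,3,3,1,0,0,1,1,1,2,0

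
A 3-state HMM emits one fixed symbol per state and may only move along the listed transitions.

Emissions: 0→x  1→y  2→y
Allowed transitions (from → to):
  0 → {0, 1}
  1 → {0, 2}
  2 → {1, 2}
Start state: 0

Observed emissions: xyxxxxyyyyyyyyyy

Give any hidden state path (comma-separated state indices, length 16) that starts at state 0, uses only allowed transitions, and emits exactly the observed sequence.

  t0 'x' -> {0}, take 0 (start)
  t1 'y' -> {1,2}, take 1 (0->1 ok)
  t2 'x' -> {0}, take 0 (1->0 ok)
  t3 'x' -> {0}, take 0 (0->0 ok)
  t4 'x' -> {0}, take 0 (0->0 ok)
  t5 'x' -> {0}, take 0 (0->0 ok)
  t6 'y' -> {1,2}, take 1 (0->1 ok)
  t7 'y' -> {1,2}, take 2 (1->2 ok)
  t8 'y' -> {1,2}, take 2 (2->2 ok)
  t9 'y' -> {1,2}, take 1 (2->1 ok)
  t10 'y' -> {1,2}, take 2 (1->2 ok)
  t11 'y' -> {1,2}, take 1 (2->1 ok)
  t12 'y' -> {1,2}, take 2 (1->2 ok)
  t13 'y' -> {1,2}, take 2 (2->2 ok)
  t14 'y' -> {1,2}, take 2 (2->2 ok)
  t15 'y' -> {1,2}, take 1 (2->1 ok)

0,1,0,0,0,0,1,2,2,1,2,1,2,2,2,1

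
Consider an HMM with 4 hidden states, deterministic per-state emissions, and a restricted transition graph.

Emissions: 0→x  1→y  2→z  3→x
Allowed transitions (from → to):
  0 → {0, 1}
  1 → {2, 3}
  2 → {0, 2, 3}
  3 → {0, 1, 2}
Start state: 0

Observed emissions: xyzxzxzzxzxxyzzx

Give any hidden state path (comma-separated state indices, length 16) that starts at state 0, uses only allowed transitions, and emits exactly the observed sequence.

  [0] x  {0,3}  => 0  start
  [1] y  {1}  => 1  0->1 ok
  [2] z  {2}  => 2  1->2 ok
  [3] x  {0,3}  => 3  2->3 ok
  [4] z  {2}  => 2  3->2 ok
  [5] x  {0,3}  => 3  2->3 ok
  [6] z  {2}  => 2  3->2 ok
  [7] z  {2}  => 2  2->2 ok
  [8] x  {0,3}  => 3  2->3 ok
  [9] z  {2}  => 2  3->2 ok
  [10] x  {0,3}  => 0  2->0 ok
  [11] x  {0,3}  => 0  0->0 ok
  [12] y  {1}  => 1  0->1 ok
  [13] z  {2}  => 2  1->2 ok
  [14] z  {2}  => 2  2->2 ok
  [15] x  {0,3}  => 3  2->3 ok

0,1,2,3,2,3,2,2,3,2,0,0,1,2,2,3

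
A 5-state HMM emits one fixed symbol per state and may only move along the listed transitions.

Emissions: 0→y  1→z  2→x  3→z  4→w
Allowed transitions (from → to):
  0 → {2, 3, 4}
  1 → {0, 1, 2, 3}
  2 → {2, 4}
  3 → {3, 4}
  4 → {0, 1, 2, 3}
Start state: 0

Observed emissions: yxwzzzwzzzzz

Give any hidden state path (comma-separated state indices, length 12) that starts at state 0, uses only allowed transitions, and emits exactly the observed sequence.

0,2,4,1,1,3,4,1,3,3,3,3

  pos 0: y in {0}, choose 0; start
  pos 1: x in {2}, choose 2; 0->2 ok
  pos 2: w in {4}, choose 4; 2->4 ok
  pos 3: z in {1,3}, choose 1; 4->1 ok
  pos 4: z in {1,3}, choose 1; 1->1 ok
  pos 5: z in {1,3}, choose 3; 1->3 ok
  pos 6: w in {4}, choose 4; 3->4 ok
  pos 7: z in {1,3}, choose 1; 4->1 ok
  pos 8: z in {1,3}, choose 3; 1->3 ok
  pos 9: z in {1,3}, choose 3; 3->3 ok
  pos 10: z in {1,3}, choose 3; 3->3 ok
  pos 11: z in {1,3}, choose 3; 3->3 ok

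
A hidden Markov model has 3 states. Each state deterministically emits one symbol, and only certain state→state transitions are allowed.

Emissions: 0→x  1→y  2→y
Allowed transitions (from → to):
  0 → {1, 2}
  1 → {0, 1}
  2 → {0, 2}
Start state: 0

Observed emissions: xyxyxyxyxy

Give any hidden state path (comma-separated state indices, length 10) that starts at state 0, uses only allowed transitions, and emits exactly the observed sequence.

  [0] x  {0}  => 0  start
  [1] y  {1,2}  => 1  0->1 ok
  [2] x  {0}  => 0  1->0 ok
  [3] y  {1,2}  => 2  0->2 ok
  [4] x  {0}  => 0  2->0 ok
  [5] y  {1,2}  => 1  0->1 ok
  [6] x  {0}  => 0  1->0 ok
  [7] y  {1,2}  => 2  0->2 ok
  [8] x  {0}  => 0  2->0 ok
  [9] y  {1,2}  => 1  0->1 ok

0,1,0,2,0,1,0,2,0,1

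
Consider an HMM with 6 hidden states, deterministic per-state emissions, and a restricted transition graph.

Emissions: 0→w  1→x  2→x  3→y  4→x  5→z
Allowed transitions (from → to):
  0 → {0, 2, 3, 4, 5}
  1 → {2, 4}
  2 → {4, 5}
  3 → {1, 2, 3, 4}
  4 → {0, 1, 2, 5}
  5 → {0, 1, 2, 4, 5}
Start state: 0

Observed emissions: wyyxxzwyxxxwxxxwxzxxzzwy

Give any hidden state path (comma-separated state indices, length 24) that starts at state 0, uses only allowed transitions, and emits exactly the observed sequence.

  [0] w  {0}  => 0  start
  [1] y  {3}  => 3  0->3 ok
  [2] y  {3}  => 3  3->3 ok
  [3] x  {1,2,4}  => 4  3->4 ok
  [4] x  {1,2,4}  => 2  4->2 ok
  [5] z  {5}  => 5  2->5 ok
  [6] w  {0}  => 0  5->0 ok
  [7] y  {3}  => 3  0->3 ok
  [8] x  {1,2,4}  => 1  3->1 ok
  [9] x  {1,2,4}  => 2  1->2 ok
  [10] x  {1,2,4}  => 4  2->4 ok
  [11] w  {0}  => 0  4->0 ok
  [12] x  {1,2,4}  => 4  0->4 ok
  [13] x  {1,2,4}  => 1  4->1 ok
  [14] x  {1,2,4}  => 4  1->4 ok
  [15] w  {0}  => 0  4->0 ok
  [16] x  {1,2,4}  => 2  0->2 ok
  [17] z  {5}  => 5  2->5 ok
  [18] x  {1,2,4}  => 2  5->2 ok
  [19] x  {1,2,4}  => 4  2->4 ok
  [20] z  {5}  => 5  4->5 ok
  [21] z  {5}  => 5  5->5 ok
  [22] w  {0}  => 0  5->0 ok
  [23] y  {3}  => 3  0->3 ok

0,3,3,4,2,5,0,3,1,2,4,0,4,1,4,0,2,5,2,4,5,5,0,3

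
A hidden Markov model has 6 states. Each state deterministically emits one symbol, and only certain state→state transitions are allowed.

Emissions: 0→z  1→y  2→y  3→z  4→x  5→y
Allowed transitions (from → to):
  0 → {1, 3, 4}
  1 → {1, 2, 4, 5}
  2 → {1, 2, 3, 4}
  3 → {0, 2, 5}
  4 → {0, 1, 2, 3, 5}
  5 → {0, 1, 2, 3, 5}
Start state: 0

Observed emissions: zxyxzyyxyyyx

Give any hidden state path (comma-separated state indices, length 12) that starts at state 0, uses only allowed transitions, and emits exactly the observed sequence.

0,4,1,4,0,1,1,4,5,2,1,4

  [0] z  {0,3}  => 0  start
  [1] x  {4}  => 4  0->4 ok
  [2] y  {1,2,5}  => 1  4->1 ok
  [3] x  {4}  => 4  1->4 ok
  [4] z  {0,3}  => 0  4->0 ok
  [5] y  {1,2,5}  => 1  0->1 ok
  [6] y  {1,2,5}  => 1  1->1 ok
  [7] x  {4}  => 4  1->4 ok
  [8] y  {1,2,5}  => 5  4->5 ok
  [9] y  {1,2,5}  => 2  5->2 ok
  [10] y  {1,2,5}  => 1  2->1 ok
  [11] x  {4}  => 4  1->4 ok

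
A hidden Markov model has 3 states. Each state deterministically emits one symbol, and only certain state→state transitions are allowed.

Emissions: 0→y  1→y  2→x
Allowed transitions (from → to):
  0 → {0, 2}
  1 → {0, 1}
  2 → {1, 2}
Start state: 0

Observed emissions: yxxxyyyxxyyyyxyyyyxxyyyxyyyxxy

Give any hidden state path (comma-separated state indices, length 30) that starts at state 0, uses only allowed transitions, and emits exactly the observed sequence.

  t0 'y' -> {0,1}, take 0 (start)
  t1 'x' -> {2}, take 2 (0->2 ok)
  t2 'x' -> {2}, take 2 (2->2 ok)
  t3 'x' -> {2}, take 2 (2->2 ok)
  t4 'y' -> {0,1}, take 1 (2->1 ok)
  t5 'y' -> {0,1}, take 1 (1->1 ok)
  t6 'y' -> {0,1}, take 0 (1->0 ok)
  t7 'x' -> {2}, take 2 (0->2 ok)
  t8 'x' -> {2}, take 2 (2->2 ok)
  t9 'y' -> {0,1}, take 1 (2->1 ok)
  t10 'y' -> {0,1}, take 1 (1->1 ok)
  t11 'y' -> {0,1}, take 0 (1->0 ok)
  t12 'y' -> {0,1}, take 0 (0->0 ok)
  t13 'x' -> {2}, take 2 (0->2 ok)
  t14 'y' -> {0,1}, take 1 (2->1 ok)
  t15 'y' -> {0,1}, take 1 (1->1 ok)
  t16 'y' -> {0,1}, take 1 (1->1 ok)
  t17 'y' -> {0,1}, take 0 (1->0 ok)
  t18 'x' -> {2}, take 2 (0->2 ok)
  t19 'x' -> {2}, take 2 (2->2 ok)
  t20 'y' -> {0,1}, take 1 (2->1 ok)
  t21 'y' -> {0,1}, take 0 (1->0 ok)
  t22 'y' -> {0,1}, take 0 (0->0 ok)
  t23 'x' -> {2}, take 2 (0->2 ok)
  t24 'y' -> {0,1}, take 1 (2->1 ok)
  t25 'y' -> {0,1}, take 1 (1->1 ok)
  t26 'y' -> {0,1}, take 0 (1->0 ok)
  t27 'x' -> {2}, take 2 (0->2 ok)
  t28 'x' -> {2}, take 2 (2->2 ok)
  t29 'y' -> {0,1}, take 1 (2->1 ok)

0,2,2,2,1,1,0,2,2,1,1,0,0,2,1,1,1,0,2,2,1,0,0,2,1,1,0,2,2,1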